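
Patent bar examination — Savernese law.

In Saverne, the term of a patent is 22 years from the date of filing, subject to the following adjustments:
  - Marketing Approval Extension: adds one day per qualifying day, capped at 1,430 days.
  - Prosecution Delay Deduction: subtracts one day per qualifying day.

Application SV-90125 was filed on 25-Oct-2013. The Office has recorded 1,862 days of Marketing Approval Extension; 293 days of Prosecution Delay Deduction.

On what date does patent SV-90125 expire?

Base term: filing date + 22 years → 25 October 2035.
Marketing Approval Extension: 1862 days claimed exceeds the 1430-day cap, so +1430 days → 24 September 2039.
Prosecution Delay Deduction: −293 days → 5 December 2038.

2038-12-05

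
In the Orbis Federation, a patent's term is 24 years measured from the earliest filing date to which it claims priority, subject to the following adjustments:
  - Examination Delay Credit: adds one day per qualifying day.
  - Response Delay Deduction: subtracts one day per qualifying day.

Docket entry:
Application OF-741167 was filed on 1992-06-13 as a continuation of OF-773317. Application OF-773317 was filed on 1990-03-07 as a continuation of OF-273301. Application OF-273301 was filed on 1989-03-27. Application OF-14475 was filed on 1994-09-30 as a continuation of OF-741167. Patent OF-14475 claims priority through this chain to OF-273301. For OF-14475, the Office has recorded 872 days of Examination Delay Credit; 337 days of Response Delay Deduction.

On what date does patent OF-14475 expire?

Earliest priority filing: 27 March 1989.
Base term: 27 March 1989 + 24 years → 27 March 2013.
Examination Delay Credit: +872 days → 16 August 2015.
Response Delay Deduction: −337 days → 13 September 2014.

September 13, 2014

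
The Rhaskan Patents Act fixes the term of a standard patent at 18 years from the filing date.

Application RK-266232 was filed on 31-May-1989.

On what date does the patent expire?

2007-05-31

Filing date + 18 years → 31 May 2007.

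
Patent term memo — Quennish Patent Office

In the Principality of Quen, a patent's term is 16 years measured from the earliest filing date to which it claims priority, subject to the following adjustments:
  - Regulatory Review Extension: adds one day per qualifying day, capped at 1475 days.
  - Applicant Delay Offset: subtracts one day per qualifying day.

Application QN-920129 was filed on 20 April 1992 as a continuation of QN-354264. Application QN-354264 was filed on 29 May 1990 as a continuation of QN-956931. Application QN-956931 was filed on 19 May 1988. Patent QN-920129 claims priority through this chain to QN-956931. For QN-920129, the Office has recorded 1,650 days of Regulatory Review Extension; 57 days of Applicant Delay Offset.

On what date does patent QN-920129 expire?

Earliest priority filing: 19 May 1988.
Base term: 19 May 1988 + 16 years → 19 May 2004.
Regulatory Review Extension: 1650 days claimed exceeds the 1475-day cap, so +1475 days → 2 June 2008.
Applicant Delay Offset: −57 days → 6 April 2008.

April 6, 2008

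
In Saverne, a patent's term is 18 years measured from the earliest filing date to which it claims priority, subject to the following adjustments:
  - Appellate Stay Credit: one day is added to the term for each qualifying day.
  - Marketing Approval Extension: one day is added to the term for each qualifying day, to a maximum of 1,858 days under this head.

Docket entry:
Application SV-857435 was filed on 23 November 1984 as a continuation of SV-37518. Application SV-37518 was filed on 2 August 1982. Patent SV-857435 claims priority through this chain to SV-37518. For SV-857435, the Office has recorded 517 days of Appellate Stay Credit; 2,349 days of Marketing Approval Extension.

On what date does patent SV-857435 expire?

February 2, 2007

Earliest priority filing: 2 August 1982.
Base term: 2 August 1982 + 18 years → 2 August 2000.
Appellate Stay Credit: +517 days → 1 January 2002.
Marketing Approval Extension: 2349 days claimed exceeds the 1858-day cap, so +1858 days → 2 February 2007.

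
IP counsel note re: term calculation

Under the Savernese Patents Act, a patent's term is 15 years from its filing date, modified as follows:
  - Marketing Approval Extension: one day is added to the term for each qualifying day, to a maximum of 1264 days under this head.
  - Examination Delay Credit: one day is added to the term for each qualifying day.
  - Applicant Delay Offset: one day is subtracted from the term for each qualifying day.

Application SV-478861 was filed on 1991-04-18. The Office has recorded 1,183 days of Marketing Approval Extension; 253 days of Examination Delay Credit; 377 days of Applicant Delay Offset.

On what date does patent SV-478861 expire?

Base term: filing date + 15 years → 18 April 2006.
Marketing Approval Extension: 1183 days (within the 1264-day cap) → +1183 days → 14 July 2009.
Examination Delay Credit: +253 days → 24 March 2010.
Applicant Delay Offset: −377 days → 12 March 2009.

March 12, 2009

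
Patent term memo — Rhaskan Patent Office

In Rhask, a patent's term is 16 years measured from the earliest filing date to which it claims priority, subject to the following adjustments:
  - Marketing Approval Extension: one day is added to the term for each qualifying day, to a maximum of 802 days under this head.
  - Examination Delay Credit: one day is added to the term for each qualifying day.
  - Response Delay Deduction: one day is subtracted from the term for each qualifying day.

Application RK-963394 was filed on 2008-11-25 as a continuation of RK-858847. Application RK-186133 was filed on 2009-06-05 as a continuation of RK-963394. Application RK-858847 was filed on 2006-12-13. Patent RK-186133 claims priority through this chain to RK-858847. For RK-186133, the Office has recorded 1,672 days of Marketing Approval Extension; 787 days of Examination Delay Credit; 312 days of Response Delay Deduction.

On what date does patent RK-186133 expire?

2026-06-12

Earliest priority filing: 13 December 2006.
Base term: 13 December 2006 + 16 years → 13 December 2022.
Marketing Approval Extension: 1672 days claimed exceeds the 802-day cap, so +802 days → 22 February 2025.
Examination Delay Credit: +787 days → 20 April 2027.
Response Delay Deduction: −312 days → 12 June 2026.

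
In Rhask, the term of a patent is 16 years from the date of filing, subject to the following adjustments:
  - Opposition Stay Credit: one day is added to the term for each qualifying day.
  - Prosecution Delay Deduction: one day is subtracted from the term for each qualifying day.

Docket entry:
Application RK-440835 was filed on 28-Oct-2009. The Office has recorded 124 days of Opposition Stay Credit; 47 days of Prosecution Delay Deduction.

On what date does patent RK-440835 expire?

Base term: filing date + 16 years → 28 October 2025.
Opposition Stay Credit: +124 days → 1 March 2026.
Prosecution Delay Deduction: −47 days → 13 January 2026.

January 13, 2026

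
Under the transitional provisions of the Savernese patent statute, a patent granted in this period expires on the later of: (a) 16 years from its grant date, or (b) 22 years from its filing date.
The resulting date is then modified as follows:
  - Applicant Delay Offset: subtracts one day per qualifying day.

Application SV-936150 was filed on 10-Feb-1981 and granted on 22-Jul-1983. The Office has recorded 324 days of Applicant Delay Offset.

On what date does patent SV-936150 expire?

March 23, 2002

(a) grant + 16 years → 22 July 1999.
(b) filing + 22 years → 10 February 2003.
Later of the two: 10 February 2003.
Applicant Delay Offset: −324 days → 23 March 2002.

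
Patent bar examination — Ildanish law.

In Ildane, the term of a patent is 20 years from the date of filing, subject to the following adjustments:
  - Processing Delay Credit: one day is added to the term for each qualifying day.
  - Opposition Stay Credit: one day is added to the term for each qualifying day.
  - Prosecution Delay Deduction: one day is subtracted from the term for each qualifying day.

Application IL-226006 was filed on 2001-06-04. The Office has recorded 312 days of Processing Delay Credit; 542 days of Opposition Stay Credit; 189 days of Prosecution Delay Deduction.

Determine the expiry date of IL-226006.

2023-03-31

Base term: filing date + 20 years → 4 June 2021.
Processing Delay Credit: +312 days → 12 April 2022.
Opposition Stay Credit: +542 days → 6 October 2023.
Prosecution Delay Deduction: −189 days → 31 March 2023.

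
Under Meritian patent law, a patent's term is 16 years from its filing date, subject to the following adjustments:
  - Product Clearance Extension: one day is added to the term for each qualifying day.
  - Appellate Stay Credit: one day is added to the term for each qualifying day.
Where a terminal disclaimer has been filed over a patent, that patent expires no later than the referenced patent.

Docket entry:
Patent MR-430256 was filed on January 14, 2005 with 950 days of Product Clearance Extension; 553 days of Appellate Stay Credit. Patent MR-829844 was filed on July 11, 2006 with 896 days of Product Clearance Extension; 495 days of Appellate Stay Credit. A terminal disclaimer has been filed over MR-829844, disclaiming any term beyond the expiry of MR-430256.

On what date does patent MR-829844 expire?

Natural term of MR-829844:
  Base: filing + 16 years → 11 July 2022.
  Product Clearance Extension: +896 days → 23 December 2024.
  Appellate Stay Credit: +495 days → 2 May 2026.
Expiry of referenced patent MR-430256:
  Base: filing + 16 years → 14 January 2021.
  Product Clearance Extension: +950 days → 22 August 2023.
  Appellate Stay Credit: +553 days → 25 February 2025.
Terminal disclaimer: MR-829844 expires on the earlier of 2 May 2026 and 25 February 2025.

2025-02-25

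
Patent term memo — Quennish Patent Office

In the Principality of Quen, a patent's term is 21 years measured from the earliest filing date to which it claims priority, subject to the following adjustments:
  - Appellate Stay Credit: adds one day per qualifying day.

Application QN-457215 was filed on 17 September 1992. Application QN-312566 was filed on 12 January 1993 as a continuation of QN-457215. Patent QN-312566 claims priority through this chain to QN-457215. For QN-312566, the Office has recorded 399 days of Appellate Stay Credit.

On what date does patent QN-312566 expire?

Earliest priority filing: 17 September 1992.
Base term: 17 September 1992 + 21 years → 17 September 2013.
Appellate Stay Credit: +399 days → 21 October 2014.

2014-10-21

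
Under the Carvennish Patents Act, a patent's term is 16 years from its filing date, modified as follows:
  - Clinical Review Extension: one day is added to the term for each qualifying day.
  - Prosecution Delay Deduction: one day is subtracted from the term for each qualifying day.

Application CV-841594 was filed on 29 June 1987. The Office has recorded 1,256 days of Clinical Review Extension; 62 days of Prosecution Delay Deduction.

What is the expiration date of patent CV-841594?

2006-10-05

Base term: filing date + 16 years → 29 June 2003.
Clinical Review Extension: +1256 days → 6 December 2006.
Prosecution Delay Deduction: −62 days → 5 October 2006.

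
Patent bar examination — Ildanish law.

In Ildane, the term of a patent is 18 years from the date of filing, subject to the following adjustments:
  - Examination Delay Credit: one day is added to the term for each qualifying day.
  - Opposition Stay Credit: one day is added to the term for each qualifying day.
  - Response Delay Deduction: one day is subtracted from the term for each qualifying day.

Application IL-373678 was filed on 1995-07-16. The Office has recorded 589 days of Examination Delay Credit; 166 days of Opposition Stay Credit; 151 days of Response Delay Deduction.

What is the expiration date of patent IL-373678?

2015-03-12

Base term: filing date + 18 years → 16 July 2013.
Examination Delay Credit: +589 days → 25 February 2015.
Opposition Stay Credit: +166 days → 10 August 2015.
Response Delay Deduction: −151 days → 12 March 2015.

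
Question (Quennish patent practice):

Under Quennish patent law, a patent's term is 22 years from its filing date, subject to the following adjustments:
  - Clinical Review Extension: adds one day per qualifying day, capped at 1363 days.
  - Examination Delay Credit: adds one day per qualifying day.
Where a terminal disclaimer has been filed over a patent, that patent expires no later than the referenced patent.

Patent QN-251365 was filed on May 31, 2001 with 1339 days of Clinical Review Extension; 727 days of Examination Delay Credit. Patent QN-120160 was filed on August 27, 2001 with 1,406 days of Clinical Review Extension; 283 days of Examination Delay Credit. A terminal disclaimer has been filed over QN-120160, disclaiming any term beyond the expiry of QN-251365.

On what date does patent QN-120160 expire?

February 28, 2028

Natural term of QN-120160:
  Base: filing + 22 years → 27 August 2023.
  Clinical Review Extension: 1406 days claimed exceeds the 1363-day cap, so +1363 days → 21 May 2027.
  Examination Delay Credit: +283 days → 28 February 2028.
Expiry of referenced patent QN-251365:
  Base: filing + 22 years → 31 May 2023.
  Clinical Review Extension: 1339 days (within the 1363-day cap) → +1339 days → 29 January 2027.
  Examination Delay Credit: +727 days → 25 January 2029.
Terminal disclaimer: QN-120160 expires on the earlier of 28 February 2028 and 25 January 2029.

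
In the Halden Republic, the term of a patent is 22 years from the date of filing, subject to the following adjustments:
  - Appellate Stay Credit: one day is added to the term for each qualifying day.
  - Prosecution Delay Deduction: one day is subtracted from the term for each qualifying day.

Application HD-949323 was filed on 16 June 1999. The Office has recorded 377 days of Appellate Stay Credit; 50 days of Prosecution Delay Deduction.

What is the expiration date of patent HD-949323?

May 9, 2022

Base term: filing date + 22 years → 16 June 2021.
Appellate Stay Credit: +377 days → 28 June 2022.
Prosecution Delay Deduction: −50 days → 9 May 2022.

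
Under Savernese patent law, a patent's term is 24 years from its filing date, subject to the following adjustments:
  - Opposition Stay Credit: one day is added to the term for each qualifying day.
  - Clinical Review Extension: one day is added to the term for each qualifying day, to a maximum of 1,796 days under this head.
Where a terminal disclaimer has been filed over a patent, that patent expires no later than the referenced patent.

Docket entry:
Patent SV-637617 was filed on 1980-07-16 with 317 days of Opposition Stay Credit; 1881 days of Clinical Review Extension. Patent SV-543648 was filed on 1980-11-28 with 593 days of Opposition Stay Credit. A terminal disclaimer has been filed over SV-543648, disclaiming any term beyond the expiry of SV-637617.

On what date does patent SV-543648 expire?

July 14, 2006

Natural term of SV-543648:
  Base: filing + 24 years → 28 November 2004.
  Opposition Stay Credit: +593 days → 14 July 2006.
Expiry of referenced patent SV-637617:
  Base: filing + 24 years → 16 July 2004.
  Opposition Stay Credit: +317 days → 29 May 2005.
  Clinical Review Extension: 1881 days claimed exceeds the 1796-day cap, so +1796 days → 29 April 2010.
Terminal disclaimer: SV-543648 expires on the earlier of 14 July 2006 and 29 April 2010.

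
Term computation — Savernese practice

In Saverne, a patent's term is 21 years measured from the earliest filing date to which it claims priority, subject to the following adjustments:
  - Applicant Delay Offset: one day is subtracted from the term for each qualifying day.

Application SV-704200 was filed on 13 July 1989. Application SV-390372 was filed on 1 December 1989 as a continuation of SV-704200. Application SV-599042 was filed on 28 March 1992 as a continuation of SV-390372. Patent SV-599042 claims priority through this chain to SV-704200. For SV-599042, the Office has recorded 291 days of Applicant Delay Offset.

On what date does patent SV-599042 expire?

Earliest priority filing: 13 July 1989.
Base term: 13 July 1989 + 21 years → 13 July 2010.
Applicant Delay Offset: −291 days → 25 September 2009.

September 25, 2009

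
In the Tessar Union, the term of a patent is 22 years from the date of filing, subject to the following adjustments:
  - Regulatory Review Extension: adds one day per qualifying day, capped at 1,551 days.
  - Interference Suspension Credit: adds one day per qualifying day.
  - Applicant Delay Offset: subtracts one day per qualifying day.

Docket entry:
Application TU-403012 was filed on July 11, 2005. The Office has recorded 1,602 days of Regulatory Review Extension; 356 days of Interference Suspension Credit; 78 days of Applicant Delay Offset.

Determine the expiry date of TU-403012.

Base term: filing date + 22 years → 11 July 2027.
Regulatory Review Extension: 1602 days claimed exceeds the 1551-day cap, so +1551 days → 9 October 2031.
Interference Suspension Credit: +356 days → 29 September 2032.
Applicant Delay Offset: −78 days → 13 July 2032.

July 13, 2032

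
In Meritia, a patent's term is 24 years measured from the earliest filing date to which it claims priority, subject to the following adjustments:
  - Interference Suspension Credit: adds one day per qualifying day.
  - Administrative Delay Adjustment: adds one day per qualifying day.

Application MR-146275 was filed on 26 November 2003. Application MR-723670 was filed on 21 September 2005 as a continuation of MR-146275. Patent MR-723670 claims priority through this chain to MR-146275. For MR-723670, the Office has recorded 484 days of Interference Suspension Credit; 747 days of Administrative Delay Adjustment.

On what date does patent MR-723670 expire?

Earliest priority filing: 26 November 2003.
Base term: 26 November 2003 + 24 years → 26 November 2027.
Interference Suspension Credit: +484 days → 24 March 2029.
Administrative Delay Adjustment: +747 days → 10 April 2031.

2031-04-10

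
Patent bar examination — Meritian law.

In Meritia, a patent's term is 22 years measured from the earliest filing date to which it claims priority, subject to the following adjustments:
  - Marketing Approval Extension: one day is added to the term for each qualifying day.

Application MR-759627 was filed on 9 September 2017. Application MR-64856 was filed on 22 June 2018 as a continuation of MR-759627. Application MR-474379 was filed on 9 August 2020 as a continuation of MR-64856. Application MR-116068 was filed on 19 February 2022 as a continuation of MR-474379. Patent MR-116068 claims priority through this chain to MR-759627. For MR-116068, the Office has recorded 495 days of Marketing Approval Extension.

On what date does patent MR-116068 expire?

2041-01-16

Earliest priority filing: 9 September 2017.
Base term: 9 September 2017 + 22 years → 9 September 2039.
Marketing Approval Extension: +495 days → 16 January 2041.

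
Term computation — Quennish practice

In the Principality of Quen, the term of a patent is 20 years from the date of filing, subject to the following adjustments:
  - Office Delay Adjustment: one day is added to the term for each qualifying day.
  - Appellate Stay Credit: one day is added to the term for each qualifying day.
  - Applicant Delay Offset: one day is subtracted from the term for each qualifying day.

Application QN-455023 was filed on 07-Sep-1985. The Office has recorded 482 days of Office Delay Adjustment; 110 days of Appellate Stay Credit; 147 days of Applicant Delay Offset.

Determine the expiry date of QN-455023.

Base term: filing date + 20 years → 7 September 2005.
Office Delay Adjustment: +482 days → 2 January 2007.
Appellate Stay Credit: +110 days → 22 April 2007.
Applicant Delay Offset: −147 days → 26 November 2006.

2006-11-26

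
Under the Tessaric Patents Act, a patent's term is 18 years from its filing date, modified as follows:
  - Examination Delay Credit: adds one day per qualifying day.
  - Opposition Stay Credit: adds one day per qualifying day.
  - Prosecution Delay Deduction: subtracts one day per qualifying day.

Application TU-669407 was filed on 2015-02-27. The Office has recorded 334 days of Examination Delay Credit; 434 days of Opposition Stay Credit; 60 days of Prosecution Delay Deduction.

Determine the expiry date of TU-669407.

Base term: filing date + 18 years → 27 February 2033.
Examination Delay Credit: +334 days → 27 January 2034.
Opposition Stay Credit: +434 days → 6 April 2035.
Prosecution Delay Deduction: −60 days → 5 February 2035.

2035-02-05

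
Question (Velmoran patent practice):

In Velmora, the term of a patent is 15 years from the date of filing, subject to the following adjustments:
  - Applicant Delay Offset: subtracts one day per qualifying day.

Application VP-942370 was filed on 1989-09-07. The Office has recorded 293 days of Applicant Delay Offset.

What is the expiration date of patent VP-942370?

2003-11-19

Base term: filing date + 15 years → 7 September 2004.
Applicant Delay Offset: −293 days → 19 November 2003.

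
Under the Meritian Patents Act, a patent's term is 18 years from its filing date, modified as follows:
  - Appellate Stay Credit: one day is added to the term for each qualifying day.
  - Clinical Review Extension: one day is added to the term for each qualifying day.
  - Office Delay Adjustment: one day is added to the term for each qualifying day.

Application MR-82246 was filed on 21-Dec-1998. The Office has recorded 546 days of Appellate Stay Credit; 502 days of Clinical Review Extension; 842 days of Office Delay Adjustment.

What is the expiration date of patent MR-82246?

Base term: filing date + 18 years → 21 December 2016.
Appellate Stay Credit: +546 days → 20 June 2018.
Clinical Review Extension: +502 days → 4 November 2019.
Office Delay Adjustment: +842 days → 23 February 2022.

2022-02-23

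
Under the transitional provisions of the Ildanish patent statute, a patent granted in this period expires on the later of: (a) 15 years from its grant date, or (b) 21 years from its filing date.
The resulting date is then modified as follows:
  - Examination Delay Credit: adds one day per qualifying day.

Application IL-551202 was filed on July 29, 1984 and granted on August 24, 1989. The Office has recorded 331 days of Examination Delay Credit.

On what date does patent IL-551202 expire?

2006-06-25

(a) grant + 15 years → 24 August 2004.
(b) filing + 21 years → 29 July 2005.
Later of the two: 29 July 2005.
Examination Delay Credit: +331 days → 25 June 2006.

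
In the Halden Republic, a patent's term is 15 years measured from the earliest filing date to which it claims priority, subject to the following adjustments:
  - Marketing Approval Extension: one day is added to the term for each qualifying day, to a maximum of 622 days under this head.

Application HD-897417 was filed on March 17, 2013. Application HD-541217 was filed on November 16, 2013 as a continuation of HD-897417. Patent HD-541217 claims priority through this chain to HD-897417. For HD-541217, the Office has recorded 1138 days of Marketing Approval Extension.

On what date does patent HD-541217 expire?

2029-11-29

Earliest priority filing: 17 March 2013.
Base term: 17 March 2013 + 15 years → 17 March 2028.
Marketing Approval Extension: 1138 days claimed exceeds the 622-day cap, so +622 days → 29 November 2029.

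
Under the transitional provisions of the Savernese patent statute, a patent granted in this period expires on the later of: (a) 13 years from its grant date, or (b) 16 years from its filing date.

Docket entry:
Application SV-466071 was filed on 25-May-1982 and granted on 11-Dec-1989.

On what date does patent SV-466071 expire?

December 11, 2002

(a) grant + 13 years → 11 December 2002.
(b) filing + 16 years → 25 May 1998.
Later of the two: 11 December 2002.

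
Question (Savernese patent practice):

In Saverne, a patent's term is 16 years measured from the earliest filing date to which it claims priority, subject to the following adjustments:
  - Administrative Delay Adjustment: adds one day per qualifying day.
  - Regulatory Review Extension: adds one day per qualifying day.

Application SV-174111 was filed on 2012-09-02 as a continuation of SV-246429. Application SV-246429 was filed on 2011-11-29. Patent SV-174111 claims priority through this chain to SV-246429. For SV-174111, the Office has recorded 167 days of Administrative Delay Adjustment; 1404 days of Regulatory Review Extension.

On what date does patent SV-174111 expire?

Earliest priority filing: 29 November 2011.
Base term: 29 November 2011 + 16 years → 29 November 2027.
Administrative Delay Adjustment: +167 days → 14 May 2028.
Regulatory Review Extension: +1404 days → 18 March 2032.

March 18, 2032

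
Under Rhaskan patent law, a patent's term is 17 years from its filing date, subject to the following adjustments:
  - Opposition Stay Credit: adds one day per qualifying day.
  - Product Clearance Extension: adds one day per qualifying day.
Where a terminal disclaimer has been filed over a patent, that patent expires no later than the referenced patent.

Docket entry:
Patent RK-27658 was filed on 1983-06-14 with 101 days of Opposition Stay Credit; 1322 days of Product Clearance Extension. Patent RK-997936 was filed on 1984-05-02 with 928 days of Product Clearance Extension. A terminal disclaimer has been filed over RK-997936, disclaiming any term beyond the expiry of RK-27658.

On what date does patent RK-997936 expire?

Natural term of RK-997936:
  Base: filing + 17 years → 2 May 2001.
  Product Clearance Extension: +928 days → 16 November 2003.
Expiry of referenced patent RK-27658:
  Base: filing + 17 years → 14 June 2000.
  Opposition Stay Credit: +101 days → 23 September 2000.
  Product Clearance Extension: +1322 days → 7 May 2004.
Terminal disclaimer: RK-997936 expires on the earlier of 16 November 2003 and 7 May 2004.

November 16, 2003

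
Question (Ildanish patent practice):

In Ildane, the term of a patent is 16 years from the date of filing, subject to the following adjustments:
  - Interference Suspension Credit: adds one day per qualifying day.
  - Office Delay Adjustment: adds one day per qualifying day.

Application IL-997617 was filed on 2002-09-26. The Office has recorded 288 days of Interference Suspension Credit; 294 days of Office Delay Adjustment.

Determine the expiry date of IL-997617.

2020-04-30

Base term: filing date + 16 years → 26 September 2018.
Interference Suspension Credit: +288 days → 11 July 2019.
Office Delay Adjustment: +294 days → 30 April 2020.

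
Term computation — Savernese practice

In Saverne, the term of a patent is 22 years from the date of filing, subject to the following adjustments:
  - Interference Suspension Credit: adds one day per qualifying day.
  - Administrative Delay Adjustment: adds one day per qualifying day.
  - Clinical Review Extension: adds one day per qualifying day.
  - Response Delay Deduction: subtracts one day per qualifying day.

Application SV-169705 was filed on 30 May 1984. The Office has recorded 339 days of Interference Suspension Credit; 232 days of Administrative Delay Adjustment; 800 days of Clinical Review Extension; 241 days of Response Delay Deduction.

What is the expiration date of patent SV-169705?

Base term: filing date + 22 years → 30 May 2006.
Interference Suspension Credit: +339 days → 4 May 2007.
Administrative Delay Adjustment: +232 days → 22 December 2007.
Clinical Review Extension: +800 days → 1 March 2010.
Response Delay Deduction: −241 days → 3 July 2009.

2009-07-03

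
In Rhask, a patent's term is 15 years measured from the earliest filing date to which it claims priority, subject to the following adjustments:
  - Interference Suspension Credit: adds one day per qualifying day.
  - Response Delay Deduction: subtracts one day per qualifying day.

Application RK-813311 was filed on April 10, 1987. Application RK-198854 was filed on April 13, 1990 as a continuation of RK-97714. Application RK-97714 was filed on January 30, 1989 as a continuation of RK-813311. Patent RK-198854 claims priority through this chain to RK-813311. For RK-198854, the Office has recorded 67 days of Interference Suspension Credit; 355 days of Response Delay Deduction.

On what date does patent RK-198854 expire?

Earliest priority filing: 10 April 1987.
Base term: 10 April 1987 + 15 years → 10 April 2002.
Interference Suspension Credit: +67 days → 16 June 2002.
Response Delay Deduction: −355 days → 26 June 2001.

June 26, 2001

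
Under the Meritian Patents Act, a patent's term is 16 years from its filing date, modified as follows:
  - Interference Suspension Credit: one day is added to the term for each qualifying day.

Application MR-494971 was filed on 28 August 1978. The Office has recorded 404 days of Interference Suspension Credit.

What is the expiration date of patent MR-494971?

Base term: filing date + 16 years → 28 August 1994.
Interference Suspension Credit: +404 days → 6 October 1995.

October 6, 1995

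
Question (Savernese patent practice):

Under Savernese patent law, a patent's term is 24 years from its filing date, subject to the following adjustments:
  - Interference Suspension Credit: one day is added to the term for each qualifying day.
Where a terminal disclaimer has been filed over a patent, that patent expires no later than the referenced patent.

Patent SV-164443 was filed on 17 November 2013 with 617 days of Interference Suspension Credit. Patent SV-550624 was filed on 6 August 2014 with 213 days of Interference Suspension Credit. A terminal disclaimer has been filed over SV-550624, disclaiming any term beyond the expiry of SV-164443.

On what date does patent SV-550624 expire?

2039-03-07

Natural term of SV-550624:
  Base: filing + 24 years → 6 August 2038.
  Interference Suspension Credit: +213 days → 7 March 2039.
Expiry of referenced patent SV-164443:
  Base: filing + 24 years → 17 November 2037.
  Interference Suspension Credit: +617 days → 27 July 2039.
Terminal disclaimer: SV-550624 expires on the earlier of 7 March 2039 and 27 July 2039.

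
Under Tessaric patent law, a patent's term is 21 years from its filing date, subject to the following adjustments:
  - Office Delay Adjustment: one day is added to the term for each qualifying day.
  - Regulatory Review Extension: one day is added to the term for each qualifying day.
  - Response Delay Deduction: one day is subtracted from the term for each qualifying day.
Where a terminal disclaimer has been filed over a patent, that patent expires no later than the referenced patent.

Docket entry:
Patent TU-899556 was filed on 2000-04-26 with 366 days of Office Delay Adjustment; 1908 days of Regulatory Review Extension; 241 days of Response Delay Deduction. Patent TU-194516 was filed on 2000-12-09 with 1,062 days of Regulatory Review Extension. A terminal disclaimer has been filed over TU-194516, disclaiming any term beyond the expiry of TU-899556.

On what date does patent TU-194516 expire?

Natural term of TU-194516:
  Base: filing + 21 years → 9 December 2021.
  Regulatory Review Extension: +1062 days → 5 November 2024.
Expiry of referenced patent TU-899556:
  Base: filing + 21 years → 26 April 2021.
  Office Delay Adjustment: +366 days → 27 April 2022.
  Regulatory Review Extension: +1908 days → 18 July 2027.
  Response Delay Deduction: −241 days → 19 November 2026.
Terminal disclaimer: TU-194516 expires on the earlier of 5 November 2024 and 19 November 2026.

November 5, 2024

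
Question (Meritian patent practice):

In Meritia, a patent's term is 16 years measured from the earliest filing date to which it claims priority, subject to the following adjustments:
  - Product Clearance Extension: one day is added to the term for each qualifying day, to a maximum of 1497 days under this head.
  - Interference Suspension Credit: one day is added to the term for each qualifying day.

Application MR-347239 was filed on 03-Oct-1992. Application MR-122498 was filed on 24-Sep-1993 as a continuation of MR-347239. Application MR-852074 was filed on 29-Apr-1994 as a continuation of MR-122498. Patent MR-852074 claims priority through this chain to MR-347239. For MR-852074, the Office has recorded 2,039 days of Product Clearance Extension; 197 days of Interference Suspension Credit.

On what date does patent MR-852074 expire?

2013-05-24

Earliest priority filing: 3 October 1992.
Base term: 3 October 1992 + 16 years → 3 October 2008.
Product Clearance Extension: 2039 days claimed exceeds the 1497-day cap, so +1497 days → 8 November 2012.
Interference Suspension Credit: +197 days → 24 May 2013.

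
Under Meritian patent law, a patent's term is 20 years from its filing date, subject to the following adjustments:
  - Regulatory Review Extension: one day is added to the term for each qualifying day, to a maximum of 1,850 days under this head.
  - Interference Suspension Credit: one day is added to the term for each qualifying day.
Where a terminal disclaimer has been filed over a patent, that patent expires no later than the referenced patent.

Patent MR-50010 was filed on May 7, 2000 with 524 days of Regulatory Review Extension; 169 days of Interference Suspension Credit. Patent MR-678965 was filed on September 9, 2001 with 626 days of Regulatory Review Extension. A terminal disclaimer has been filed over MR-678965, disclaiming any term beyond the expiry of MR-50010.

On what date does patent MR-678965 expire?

2022-03-31

Natural term of MR-678965:
  Base: filing + 20 years → 9 September 2021.
  Regulatory Review Extension: 626 days (within the 1850-day cap) → +626 days → 28 May 2023.
Expiry of referenced patent MR-50010:
  Base: filing + 20 years → 7 May 2020.
  Regulatory Review Extension: 524 days (within the 1850-day cap) → +524 days → 13 October 2021.
  Interference Suspension Credit: +169 days → 31 March 2022.
Terminal disclaimer: MR-678965 expires on the earlier of 28 May 2023 and 31 March 2022.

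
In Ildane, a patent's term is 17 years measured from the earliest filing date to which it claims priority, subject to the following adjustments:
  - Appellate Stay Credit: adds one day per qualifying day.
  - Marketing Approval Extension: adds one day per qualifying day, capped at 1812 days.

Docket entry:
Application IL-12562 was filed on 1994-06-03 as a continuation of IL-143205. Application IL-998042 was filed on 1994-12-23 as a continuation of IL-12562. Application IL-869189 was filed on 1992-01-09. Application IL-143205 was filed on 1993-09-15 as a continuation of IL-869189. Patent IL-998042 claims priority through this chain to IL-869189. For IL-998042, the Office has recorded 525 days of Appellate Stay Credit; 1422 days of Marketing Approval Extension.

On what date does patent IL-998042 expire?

May 10, 2014

Earliest priority filing: 9 January 1992.
Base term: 9 January 1992 + 17 years → 9 January 2009.
Appellate Stay Credit: +525 days → 18 June 2010.
Marketing Approval Extension: 1422 days (within the 1812-day cap) → +1422 days → 10 May 2014.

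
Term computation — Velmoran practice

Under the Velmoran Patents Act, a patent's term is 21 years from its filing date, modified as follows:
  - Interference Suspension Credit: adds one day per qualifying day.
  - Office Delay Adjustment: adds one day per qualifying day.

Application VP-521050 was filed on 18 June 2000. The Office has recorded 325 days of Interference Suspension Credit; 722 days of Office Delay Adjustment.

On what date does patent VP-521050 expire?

Base term: filing date + 21 years → 18 June 2021.
Interference Suspension Credit: +325 days → 9 May 2022.
Office Delay Adjustment: +722 days → 30 April 2024.

2024-04-30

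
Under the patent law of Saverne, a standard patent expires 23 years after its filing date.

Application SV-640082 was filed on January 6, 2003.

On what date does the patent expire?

2026-01-06

Filing date + 23 years → 6 January 2026.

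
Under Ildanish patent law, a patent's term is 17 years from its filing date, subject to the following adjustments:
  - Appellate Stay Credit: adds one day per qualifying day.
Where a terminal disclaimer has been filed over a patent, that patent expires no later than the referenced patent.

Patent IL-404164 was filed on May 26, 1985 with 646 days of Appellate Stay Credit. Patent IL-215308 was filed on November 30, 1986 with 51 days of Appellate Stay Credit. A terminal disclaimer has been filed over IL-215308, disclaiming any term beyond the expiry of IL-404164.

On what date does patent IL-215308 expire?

January 20, 2004

Natural term of IL-215308:
  Base: filing + 17 years → 30 November 2003.
  Appellate Stay Credit: +51 days → 20 January 2004.
Expiry of referenced patent IL-404164:
  Base: filing + 17 years → 26 May 2002.
  Appellate Stay Credit: +646 days → 2 March 2004.
Terminal disclaimer: IL-215308 expires on the earlier of 20 January 2004 and 2 March 2004.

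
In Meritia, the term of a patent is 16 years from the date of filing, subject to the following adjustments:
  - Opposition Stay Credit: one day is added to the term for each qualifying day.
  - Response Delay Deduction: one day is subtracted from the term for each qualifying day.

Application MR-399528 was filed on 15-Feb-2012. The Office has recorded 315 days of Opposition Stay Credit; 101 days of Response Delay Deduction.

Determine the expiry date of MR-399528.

September 16, 2028

Base term: filing date + 16 years → 15 February 2028.
Opposition Stay Credit: +315 days → 26 December 2028.
Response Delay Deduction: −101 days → 16 September 2028.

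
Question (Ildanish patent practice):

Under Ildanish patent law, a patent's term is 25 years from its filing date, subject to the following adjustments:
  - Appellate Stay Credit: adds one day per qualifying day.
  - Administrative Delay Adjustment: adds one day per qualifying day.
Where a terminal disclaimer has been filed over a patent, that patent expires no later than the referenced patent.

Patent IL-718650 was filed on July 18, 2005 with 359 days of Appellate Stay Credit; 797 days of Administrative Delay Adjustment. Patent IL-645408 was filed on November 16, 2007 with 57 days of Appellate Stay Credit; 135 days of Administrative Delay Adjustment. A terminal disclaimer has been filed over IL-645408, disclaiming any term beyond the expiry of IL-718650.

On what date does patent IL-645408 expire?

Natural term of IL-645408:
  Base: filing + 25 years → 16 November 2032.
  Appellate Stay Credit: +57 days → 12 January 2033.
  Administrative Delay Adjustment: +135 days → 27 May 2033.
Expiry of referenced patent IL-718650:
  Base: filing + 25 years → 18 July 2030.
  Appellate Stay Credit: +359 days → 12 July 2031.
  Administrative Delay Adjustment: +797 days → 16 September 2033.
Terminal disclaimer: IL-645408 expires on the earlier of 27 May 2033 and 16 September 2033.

May 27, 2033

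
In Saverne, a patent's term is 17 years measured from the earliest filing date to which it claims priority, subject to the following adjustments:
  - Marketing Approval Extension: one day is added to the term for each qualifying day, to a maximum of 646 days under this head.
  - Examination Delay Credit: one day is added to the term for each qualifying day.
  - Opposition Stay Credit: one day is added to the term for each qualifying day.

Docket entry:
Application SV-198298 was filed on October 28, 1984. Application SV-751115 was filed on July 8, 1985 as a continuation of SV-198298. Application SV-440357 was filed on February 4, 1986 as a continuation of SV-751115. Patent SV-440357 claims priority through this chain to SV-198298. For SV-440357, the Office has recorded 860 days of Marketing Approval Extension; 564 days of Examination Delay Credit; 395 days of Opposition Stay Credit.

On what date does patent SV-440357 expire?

Earliest priority filing: 28 October 1984.
Base term: 28 October 1984 + 17 years → 28 October 2001.
Marketing Approval Extension: 860 days claimed exceeds the 646-day cap, so +646 days → 5 August 2003.
Examination Delay Credit: +564 days → 19 February 2005.
Opposition Stay Credit: +395 days → 21 March 2006.

March 21, 2006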